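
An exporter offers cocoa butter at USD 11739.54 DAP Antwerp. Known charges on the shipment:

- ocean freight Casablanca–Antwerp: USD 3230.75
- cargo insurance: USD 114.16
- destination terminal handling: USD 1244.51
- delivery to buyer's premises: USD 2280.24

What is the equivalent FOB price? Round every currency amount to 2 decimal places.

From DAP to FOB, the seller no longer bears: freight, insurance, destination terminal, delivery.
FOB price = 11739.54 − 3230.75 − 114.16 − 1244.51 − 2280.24 = 4869.88

FOB price: USD 4869.88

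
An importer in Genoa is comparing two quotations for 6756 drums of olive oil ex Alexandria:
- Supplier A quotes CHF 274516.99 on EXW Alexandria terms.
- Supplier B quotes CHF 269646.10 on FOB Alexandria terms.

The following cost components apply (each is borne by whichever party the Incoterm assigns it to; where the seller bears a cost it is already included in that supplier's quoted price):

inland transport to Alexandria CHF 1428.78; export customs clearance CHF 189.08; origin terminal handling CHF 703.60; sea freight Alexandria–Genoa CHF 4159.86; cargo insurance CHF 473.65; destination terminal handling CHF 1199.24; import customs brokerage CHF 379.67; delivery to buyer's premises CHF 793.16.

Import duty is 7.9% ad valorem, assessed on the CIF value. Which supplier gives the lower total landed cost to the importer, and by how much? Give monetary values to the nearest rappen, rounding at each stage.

Supplier A (EXW):
CIF value = EXW price + inland to port + export clearance + origin terminal + freight + insurance = 274516.99 + 1428.78 + 189.08 + 703.60 + 4159.86 + 473.65 = 281471.96
Import duty = 281471.96 × 7.9% = 22236.28
Buyer bears (A): 1428.78 + 189.08 + 703.60 + 4159.86 + 473.65 + 1199.24 + 379.67 + 793.16 = 9327.04
Landed cost (A) = invoice 274516.99 + 9327.04 + duty 22236.28 = 306080.31
Supplier B (FOB):
CIF value = FOB price + freight + insurance = 269646.10 + 4159.86 + 473.65 = 274279.61
Import duty = 274279.61 × 7.9% = 21668.09
Buyer bears (B): 4159.86 + 473.65 + 1199.24 + 379.67 + 793.16 = 7005.58
Landed cost (B) = invoice 269646.10 + 7005.58 + duty 21668.09 = 298319.77
Difference = |306080.31 − 298319.77| = 7760.54

Supplier B is cheaper by CHF 7760.54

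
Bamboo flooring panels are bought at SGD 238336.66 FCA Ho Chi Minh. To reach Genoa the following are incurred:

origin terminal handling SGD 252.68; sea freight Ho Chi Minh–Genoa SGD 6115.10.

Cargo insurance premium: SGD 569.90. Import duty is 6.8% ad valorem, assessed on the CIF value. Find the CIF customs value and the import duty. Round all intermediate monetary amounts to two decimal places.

CIF value: SGD 245274.34; import duty: SGD 16678.66

CIF = FCA price + pre-shipment costs + freight + insurance
CIF = 238336.66 + 252.68 + 6115.10 + 569.90 = 245274.34
Import duty = 245274.34 × 6.8% = 16678.66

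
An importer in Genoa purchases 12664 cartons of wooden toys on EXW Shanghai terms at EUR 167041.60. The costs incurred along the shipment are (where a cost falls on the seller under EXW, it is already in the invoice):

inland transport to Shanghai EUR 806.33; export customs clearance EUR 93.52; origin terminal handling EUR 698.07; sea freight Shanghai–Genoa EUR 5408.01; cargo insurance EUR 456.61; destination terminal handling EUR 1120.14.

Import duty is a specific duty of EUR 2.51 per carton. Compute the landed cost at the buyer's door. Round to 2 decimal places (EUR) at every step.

Total landed cost: EUR 207410.92

EXW: the seller makes goods available at their premises; the buyer bears all onward costs.
CIF value = EXW price + inland to port + export clearance + origin terminal + freight + insurance = 167041.60 + 806.33 + 93.52 + 698.07 + 5408.01 + 456.61 = 174504.14
Import duty = 12664 × 2.51 = 31786.64
Buyer bears: inland to port 806.33 + export clearance 93.52 + origin terminal 698.07 + freight 5408.01 + insurance 456.61 + destination terminal 1120.14 + duty 31786.64 = 40369.32
Landed cost = invoice 167041.60 + 40369.32 = 207410.92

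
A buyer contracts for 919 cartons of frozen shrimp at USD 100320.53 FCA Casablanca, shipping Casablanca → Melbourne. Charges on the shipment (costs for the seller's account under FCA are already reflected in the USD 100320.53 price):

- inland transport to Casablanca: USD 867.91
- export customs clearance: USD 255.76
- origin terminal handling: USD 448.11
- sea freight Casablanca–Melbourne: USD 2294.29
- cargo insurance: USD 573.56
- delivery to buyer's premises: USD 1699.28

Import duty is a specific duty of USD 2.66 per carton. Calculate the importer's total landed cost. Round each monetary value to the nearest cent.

FCA: the seller delivers export-cleared goods to the carrier; the buyer bears costs from that point.
Already in the invoice (seller's account under FCA): inland to port, export clearance — exclude.
CIF value = FCA price + origin terminal + freight + insurance = 100320.53 + 448.11 + 2294.29 + 573.56 = 103636.49
Import duty = 919 × 2.66 = 2444.54
Buyer bears: origin terminal 448.11 + freight 2294.29 + insurance 573.56 + delivery 1699.28 + duty 2444.54 = 7459.78
Landed cost = invoice 100320.53 + 7459.78 = 107780.31

Total landed cost: USD 107780.31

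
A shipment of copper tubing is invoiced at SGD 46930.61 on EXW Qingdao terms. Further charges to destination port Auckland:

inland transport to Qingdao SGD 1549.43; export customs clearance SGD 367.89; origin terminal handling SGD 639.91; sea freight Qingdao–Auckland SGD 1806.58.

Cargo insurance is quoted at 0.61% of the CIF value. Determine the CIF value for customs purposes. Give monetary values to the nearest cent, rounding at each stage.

CIF value: SGD 51609.24

Let C be the CIF value. C = EXW price + pre-shipment costs + freight + 0.61% × C
C − 0.61% × C = 46930.61 + 1549.43 + 367.89 + 639.91 + 1806.58
0.9939 × C = 51294.42
C = 51294.42 / 0.9939 = 51609.24
Insurance premium = 0.61% × 51609.24 = 314.82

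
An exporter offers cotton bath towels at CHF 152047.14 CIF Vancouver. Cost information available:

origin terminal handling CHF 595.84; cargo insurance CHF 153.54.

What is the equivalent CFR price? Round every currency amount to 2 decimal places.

Not relevant to the conversion: origin terminal — on the seller under both CIF and CFR; already in the CIF price and stays in the CFR price.
From CIF to CFR, the seller no longer bears: insurance.
CFR price = 152047.14 − 153.54 = 151893.60

CFR price: CHF 151893.60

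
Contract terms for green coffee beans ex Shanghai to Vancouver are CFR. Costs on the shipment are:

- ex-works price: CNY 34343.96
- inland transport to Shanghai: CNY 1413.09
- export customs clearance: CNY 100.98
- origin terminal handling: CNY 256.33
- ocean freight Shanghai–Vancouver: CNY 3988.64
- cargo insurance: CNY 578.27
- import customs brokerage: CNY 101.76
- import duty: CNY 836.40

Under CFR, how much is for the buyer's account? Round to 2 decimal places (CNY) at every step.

Buyer's account: CNY 1516.43

CFR: the seller pays costs through ocean freight to the destination port, but not insurance.
Seller's account: goods 34343.96 + inland to port 1413.09 + export clearance 100.98 + origin terminal 256.33 + freight 3988.64 = 40103.00
Buyer's account: insurance 578.27 + brokerage 101.76 + duty 836.40 = 1516.43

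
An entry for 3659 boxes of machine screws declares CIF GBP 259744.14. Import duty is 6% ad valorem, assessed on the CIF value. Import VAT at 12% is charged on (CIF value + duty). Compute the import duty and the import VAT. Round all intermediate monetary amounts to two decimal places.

Import duty: GBP 15584.65; import VAT: GBP 33039.45

Import duty = 259744.14 × 6% = 15584.65
VAT base = CIF + duty = 259744.14 + 15584.65 = 275328.79
Import VAT = 275328.79 × 12% = 33039.45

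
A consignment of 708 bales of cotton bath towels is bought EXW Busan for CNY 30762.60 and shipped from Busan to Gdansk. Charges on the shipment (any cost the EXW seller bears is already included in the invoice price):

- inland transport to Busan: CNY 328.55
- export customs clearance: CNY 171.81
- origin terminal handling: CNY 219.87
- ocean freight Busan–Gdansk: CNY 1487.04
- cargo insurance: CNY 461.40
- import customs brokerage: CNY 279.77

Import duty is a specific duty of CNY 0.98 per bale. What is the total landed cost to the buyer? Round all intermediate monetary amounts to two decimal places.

Total landed cost: CNY 34404.88

EXW: the seller makes goods available at their premises; the buyer bears all onward costs.
CIF value = EXW price + inland to port + export clearance + origin terminal + freight + insurance = 30762.60 + 328.55 + 171.81 + 219.87 + 1487.04 + 461.40 = 33431.27
Import duty = 708 × 0.98 = 693.84
Buyer bears: inland to port 328.55 + export clearance 171.81 + origin terminal 219.87 + freight 1487.04 + insurance 461.40 + brokerage 279.77 + duty 693.84 = 3642.28
Landed cost = invoice 30762.60 + 3642.28 = 34404.88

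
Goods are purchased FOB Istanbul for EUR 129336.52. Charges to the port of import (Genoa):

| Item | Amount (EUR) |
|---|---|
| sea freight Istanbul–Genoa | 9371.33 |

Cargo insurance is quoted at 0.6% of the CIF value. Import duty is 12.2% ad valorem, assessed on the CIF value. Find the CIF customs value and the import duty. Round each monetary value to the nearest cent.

CIF value: EUR 139545.12; import duty: EUR 17024.50

Let C be the CIF value. C = FOB price + freight + 0.6% × C
C − 0.6% × C = 129336.52 + 9371.33
0.994 × C = 138707.85
C = 138707.85 / 0.994 = 139545.12
Insurance premium = 0.6% × 139545.12 = 837.27
Import duty = 139545.12 × 12.2% = 17024.50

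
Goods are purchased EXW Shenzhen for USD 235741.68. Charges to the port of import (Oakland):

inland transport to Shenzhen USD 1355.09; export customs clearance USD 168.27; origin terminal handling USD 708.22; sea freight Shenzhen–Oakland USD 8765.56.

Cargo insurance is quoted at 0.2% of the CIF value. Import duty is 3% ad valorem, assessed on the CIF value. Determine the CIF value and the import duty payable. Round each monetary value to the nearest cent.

CIF value: USD 247233.29; import duty: USD 7417.00

Let C be the CIF value. C = EXW price + pre-shipment costs + freight + 0.2% × C
C − 0.2% × C = 235741.68 + 1355.09 + 168.27 + 708.22 + 8765.56
0.998 × C = 246738.82
C = 246738.82 / 0.998 = 247233.29
Insurance premium = 0.2% × 247233.29 = 494.47
Import duty = 247233.29 × 3% = 7417.00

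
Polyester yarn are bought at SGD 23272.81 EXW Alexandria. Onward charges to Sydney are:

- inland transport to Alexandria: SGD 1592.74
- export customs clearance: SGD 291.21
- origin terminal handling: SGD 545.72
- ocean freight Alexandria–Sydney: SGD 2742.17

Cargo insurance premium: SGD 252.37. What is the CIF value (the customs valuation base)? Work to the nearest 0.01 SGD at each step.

CIF = EXW price + pre-shipment costs + freight + insurance
CIF = 23272.81 + 1592.74 + 291.21 + 545.72 + 2742.17 + 252.37 = 28697.02

CIF value: SGD 28697.02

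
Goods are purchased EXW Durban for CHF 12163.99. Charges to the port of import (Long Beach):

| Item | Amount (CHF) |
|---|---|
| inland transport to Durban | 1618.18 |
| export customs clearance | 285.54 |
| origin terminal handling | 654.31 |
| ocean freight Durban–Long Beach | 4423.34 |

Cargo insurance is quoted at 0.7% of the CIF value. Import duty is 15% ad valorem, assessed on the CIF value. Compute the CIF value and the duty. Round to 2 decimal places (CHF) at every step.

Let C be the CIF value. C = EXW price + pre-shipment costs + freight + 0.7% × C
C − 0.7% × C = 12163.99 + 1618.18 + 285.54 + 654.31 + 4423.34
0.993 × C = 19145.36
C = 19145.36 / 0.993 = 19280.32
Insurance premium = 0.7% × 19280.32 = 134.96
Import duty = 19280.32 × 15% = 2892.05

CIF value: CHF 19280.32; import duty: CHF 2892.05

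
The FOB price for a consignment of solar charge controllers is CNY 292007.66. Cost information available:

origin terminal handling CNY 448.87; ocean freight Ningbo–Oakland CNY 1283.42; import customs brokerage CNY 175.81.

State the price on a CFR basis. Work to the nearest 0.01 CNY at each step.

Not relevant to the conversion: origin terminal — on the seller under both FOB and CFR; already in the FOB price and stays in the CFR price. brokerage — on the buyer under both terms; not part of either seller's price.
From FOB to CFR, the seller additionally bears: freight.
CFR price = 292007.66 + 1283.42 = 293291.08

CFR price: CNY 293291.08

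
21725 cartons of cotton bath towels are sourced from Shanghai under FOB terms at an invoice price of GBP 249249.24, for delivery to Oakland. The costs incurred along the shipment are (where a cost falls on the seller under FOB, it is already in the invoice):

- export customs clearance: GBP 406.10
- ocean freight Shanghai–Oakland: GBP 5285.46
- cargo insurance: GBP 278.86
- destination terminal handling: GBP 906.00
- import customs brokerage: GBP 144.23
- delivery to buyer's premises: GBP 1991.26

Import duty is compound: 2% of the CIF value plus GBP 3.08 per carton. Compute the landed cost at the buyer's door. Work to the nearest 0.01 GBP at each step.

FOB: the seller bears costs until goods are on board at the origin port; the buyer bears freight, insurance and all costs thereafter.
Already in the invoice (seller's account under FOB): export clearance — exclude.
CIF value = FOB price + freight + insurance = 249249.24 + 5285.46 + 278.86 = 254813.56
Ad valorem component: 254813.56 × 2% = 5096.27
Specific component: 21725 × 3.08 = 66913.00
Import duty = 5096.27 + 66913.00 = 72009.27
Buyer bears: freight 5285.46 + insurance 278.86 + destination terminal 906.00 + brokerage 144.23 + delivery 1991.26 + duty 72009.27 = 80615.08
Landed cost = invoice 249249.24 + 80615.08 = 329864.32

Total landed cost: GBP 329864.32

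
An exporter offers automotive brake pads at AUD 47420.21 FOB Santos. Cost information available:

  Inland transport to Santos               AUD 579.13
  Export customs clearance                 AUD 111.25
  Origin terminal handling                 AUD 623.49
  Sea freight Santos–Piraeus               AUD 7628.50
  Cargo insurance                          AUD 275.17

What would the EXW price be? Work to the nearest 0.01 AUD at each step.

EXW price: AUD 46106.34

Not relevant to the conversion: freight, insurance — on the buyer under both terms; not part of either seller's price.
From FOB to EXW, the seller no longer bears: inland to port, export clearance, origin terminal.
EXW price = 47420.21 − 579.13 − 111.25 − 623.49 = 46106.34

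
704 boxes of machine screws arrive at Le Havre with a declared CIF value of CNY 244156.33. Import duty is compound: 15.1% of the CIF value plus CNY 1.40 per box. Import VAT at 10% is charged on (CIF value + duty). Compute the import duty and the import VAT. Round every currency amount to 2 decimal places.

Ad valorem component: 244156.33 × 15.1% = 36867.61
Specific component: 704 × 1.40 = 985.60
Import duty = 36867.61 + 985.60 = 37853.21
VAT base = CIF + duty = 244156.33 + 37853.21 = 282009.54
Import VAT = 282009.54 × 10% = 28200.95

Import duty: CNY 37853.21; import VAT: CNY 28200.95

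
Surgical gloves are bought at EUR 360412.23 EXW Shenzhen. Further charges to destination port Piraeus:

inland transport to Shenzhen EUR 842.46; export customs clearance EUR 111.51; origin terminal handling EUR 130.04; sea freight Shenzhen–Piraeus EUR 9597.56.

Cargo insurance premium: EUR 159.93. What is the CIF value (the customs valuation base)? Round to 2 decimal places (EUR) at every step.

CIF = EXW price + pre-shipment costs + freight + insurance
CIF = 360412.23 + 842.46 + 111.51 + 130.04 + 9597.56 + 159.93 = 371253.73

CIF value: EUR 371253.73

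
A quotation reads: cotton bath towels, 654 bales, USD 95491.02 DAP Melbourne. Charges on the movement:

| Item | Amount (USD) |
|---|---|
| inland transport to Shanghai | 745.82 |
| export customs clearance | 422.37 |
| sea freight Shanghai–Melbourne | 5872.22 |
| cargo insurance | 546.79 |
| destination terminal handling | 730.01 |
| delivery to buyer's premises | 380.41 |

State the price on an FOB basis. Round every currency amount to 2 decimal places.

FOB price: USD 87961.59

Not relevant to the conversion: inland to port, export clearance — on the seller under both DAP and FOB; already in the DAP price and stays in the FOB price.
From DAP to FOB, the seller no longer bears: freight, insurance, destination terminal, delivery.
FOB price = 95491.02 − 5872.22 − 546.79 − 730.01 − 380.41 = 87961.59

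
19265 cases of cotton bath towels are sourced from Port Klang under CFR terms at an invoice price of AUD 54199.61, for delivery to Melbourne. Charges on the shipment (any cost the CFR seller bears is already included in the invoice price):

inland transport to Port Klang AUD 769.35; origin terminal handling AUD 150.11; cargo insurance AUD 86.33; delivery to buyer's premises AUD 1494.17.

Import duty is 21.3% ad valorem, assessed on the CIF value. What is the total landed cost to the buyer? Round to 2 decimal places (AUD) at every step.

Total landed cost: AUD 67343.02

CFR: the seller pays costs through ocean freight to the destination port, but not insurance.
Already in the invoice (seller's account under CFR): inland to port, origin terminal — exclude.
CIF value = CFR price + insurance = 54199.61 + 86.33 = 54285.94
Import duty = 54285.94 × 21.3% = 11562.91
Buyer bears: insurance 86.33 + delivery 1494.17 + duty 11562.91 = 13143.41
Landed cost = invoice 54199.61 + 13143.41 = 67343.02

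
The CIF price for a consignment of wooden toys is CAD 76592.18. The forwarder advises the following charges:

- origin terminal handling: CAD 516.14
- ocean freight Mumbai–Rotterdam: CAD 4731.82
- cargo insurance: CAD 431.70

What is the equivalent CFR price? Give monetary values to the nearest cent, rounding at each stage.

CFR price: CAD 76160.48

Not relevant to the conversion: origin terminal, freight — on the seller under both CIF and CFR; already in the CIF price and stays in the CFR price.
From CIF to CFR, the seller no longer bears: insurance.
CFR price = 76592.18 − 431.70 = 76160.48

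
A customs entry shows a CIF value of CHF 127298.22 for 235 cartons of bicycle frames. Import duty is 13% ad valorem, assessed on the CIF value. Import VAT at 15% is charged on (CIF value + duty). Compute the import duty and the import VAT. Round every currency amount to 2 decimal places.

Import duty = 127298.22 × 13% = 16548.77
VAT base = CIF + duty = 127298.22 + 16548.77 = 143846.99
Import VAT = 143846.99 × 15% = 21577.05

Import duty: CHF 16548.77; import VAT: CHF 21577.05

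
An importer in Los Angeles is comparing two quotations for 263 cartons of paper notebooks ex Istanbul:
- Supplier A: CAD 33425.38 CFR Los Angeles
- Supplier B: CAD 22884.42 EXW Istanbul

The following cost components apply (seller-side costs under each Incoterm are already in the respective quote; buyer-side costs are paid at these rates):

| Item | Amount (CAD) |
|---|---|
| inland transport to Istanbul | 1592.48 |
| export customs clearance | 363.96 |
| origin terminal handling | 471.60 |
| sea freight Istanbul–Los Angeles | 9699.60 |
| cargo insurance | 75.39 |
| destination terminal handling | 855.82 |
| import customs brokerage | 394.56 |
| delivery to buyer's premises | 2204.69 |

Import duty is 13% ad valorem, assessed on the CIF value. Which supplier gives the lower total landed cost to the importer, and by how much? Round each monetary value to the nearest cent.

Supplier A is cheaper by CAD 1792.95

Supplier A (CFR):
CIF value = CFR price + insurance = 33425.38 + 75.39 = 33500.77
Import duty = 33500.77 × 13% = 4355.10
Buyer bears (A): 75.39 + 855.82 + 394.56 + 2204.69 = 3530.46
Landed cost (A) = invoice 33425.38 + 3530.46 + duty 4355.10 = 41310.94
Supplier B (EXW):
CIF value = EXW price + inland to port + export clearance + origin terminal + freight + insurance = 22884.42 + 1592.48 + 363.96 + 471.60 + 9699.60 + 75.39 = 35087.45
Import duty = 35087.45 × 13% = 4561.37
Buyer bears (B): 1592.48 + 363.96 + 471.60 + 9699.60 + 75.39 + 855.82 + 394.56 + 2204.69 = 15658.10
Landed cost (B) = invoice 22884.42 + 15658.10 + duty 4561.37 = 43103.89
Difference = |41310.94 − 43103.89| = 1792.95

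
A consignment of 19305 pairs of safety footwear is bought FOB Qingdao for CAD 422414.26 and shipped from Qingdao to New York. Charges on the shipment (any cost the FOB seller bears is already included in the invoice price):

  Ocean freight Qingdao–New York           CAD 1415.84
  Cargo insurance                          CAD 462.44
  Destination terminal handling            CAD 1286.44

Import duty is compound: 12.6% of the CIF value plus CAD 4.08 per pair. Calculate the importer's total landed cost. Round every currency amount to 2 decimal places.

Total landed cost: CAD 557804.24

FOB: the seller bears costs until goods are on board at the origin port; the buyer bears freight, insurance and all costs thereafter.
CIF value = FOB price + freight + insurance = 422414.26 + 1415.84 + 462.44 = 424292.54
Ad valorem component: 424292.54 × 12.6% = 53460.86
Specific component: 19305 × 4.08 = 78764.40
Import duty = 53460.86 + 78764.40 = 132225.26
Buyer bears: freight 1415.84 + insurance 462.44 + destination terminal 1286.44 + duty 132225.26 = 135389.98
Landed cost = invoice 422414.26 + 135389.98 = 557804.24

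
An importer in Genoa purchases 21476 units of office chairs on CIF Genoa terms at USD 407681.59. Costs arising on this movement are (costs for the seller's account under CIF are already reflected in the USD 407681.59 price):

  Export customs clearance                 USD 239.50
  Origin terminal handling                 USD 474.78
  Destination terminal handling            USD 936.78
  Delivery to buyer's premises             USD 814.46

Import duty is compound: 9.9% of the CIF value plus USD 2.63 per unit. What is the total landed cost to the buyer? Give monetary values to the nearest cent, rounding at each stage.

CIF: the seller pays costs through ocean freight and marine insurance to the destination port.
Already in the invoice (seller's account under CIF): export clearance, origin terminal — exclude.
The CIF price already equals the CIF value: 407681.59
Ad valorem component: 407681.59 × 9.9% = 40360.48
Specific component: 21476 × 2.63 = 56481.88
Import duty = 40360.48 + 56481.88 = 96842.36
Buyer bears: destination terminal 936.78 + delivery 814.46 + duty 96842.36 = 98593.60
Landed cost = invoice 407681.59 + 98593.60 = 506275.19

Total landed cost: USD 506275.19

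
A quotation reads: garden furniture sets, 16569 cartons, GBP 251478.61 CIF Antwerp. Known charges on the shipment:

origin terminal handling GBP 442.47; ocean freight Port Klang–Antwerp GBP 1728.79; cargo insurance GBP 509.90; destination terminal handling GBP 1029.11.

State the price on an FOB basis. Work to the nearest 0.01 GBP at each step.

FOB price: GBP 249239.92

Not relevant to the conversion: origin terminal — on the seller under both CIF and FOB; already in the CIF price and stays in the FOB price. destination terminal — on the buyer under both terms; not part of either seller's price.
From CIF to FOB, the seller no longer bears: freight, insurance.
FOB price = 251478.61 − 1728.79 − 509.90 = 249239.92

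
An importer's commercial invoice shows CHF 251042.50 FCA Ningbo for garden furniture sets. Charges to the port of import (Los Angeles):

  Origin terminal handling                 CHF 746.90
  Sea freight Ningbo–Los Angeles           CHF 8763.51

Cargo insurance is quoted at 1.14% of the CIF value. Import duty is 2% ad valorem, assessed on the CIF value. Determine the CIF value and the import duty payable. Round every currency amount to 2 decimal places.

CIF value: CHF 263557.47; import duty: CHF 5271.15

Let C be the CIF value. C = FCA price + pre-shipment costs + freight + 1.14% × C
C − 1.14% × C = 251042.50 + 746.90 + 8763.51
0.9886 × C = 260552.91
C = 260552.91 / 0.9886 = 263557.47
Insurance premium = 1.14% × 263557.47 = 3004.56
Import duty = 263557.47 × 2% = 5271.15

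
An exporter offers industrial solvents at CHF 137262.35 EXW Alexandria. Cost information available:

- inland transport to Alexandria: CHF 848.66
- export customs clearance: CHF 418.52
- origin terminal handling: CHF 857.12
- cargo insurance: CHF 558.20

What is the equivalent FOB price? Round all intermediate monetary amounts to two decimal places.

Not relevant to the conversion: insurance — on the buyer under both terms; not part of either seller's price.
From EXW to FOB, the seller additionally bears: inland to port, export clearance, origin terminal.
FOB price = 137262.35 + 848.66 + 418.52 + 857.12 = 139386.65

FOB price: CHF 139386.65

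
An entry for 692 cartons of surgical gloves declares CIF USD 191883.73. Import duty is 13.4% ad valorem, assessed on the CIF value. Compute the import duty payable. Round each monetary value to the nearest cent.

Import duty = 191883.73 × 13.4% = 25712.42

Import duty: USD 25712.42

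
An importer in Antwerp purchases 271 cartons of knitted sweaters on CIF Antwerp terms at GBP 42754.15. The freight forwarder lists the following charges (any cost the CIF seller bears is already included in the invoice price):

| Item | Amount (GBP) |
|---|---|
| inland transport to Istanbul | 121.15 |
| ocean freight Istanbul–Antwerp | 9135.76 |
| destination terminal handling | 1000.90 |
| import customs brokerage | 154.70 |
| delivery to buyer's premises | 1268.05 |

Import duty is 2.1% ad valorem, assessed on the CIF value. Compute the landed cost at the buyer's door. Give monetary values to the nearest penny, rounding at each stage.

CIF: the seller pays costs through ocean freight and marine insurance to the destination port.
Already in the invoice (seller's account under CIF): inland to port, freight — exclude.
The CIF price already equals the CIF value: 42754.15
Import duty = 42754.15 × 2.1% = 897.84
Buyer bears: destination terminal 1000.90 + brokerage 154.70 + delivery 1268.05 + duty 897.84 = 3321.49
Landed cost = invoice 42754.15 + 3321.49 = 46075.64

Total landed cost: GBP 46075.64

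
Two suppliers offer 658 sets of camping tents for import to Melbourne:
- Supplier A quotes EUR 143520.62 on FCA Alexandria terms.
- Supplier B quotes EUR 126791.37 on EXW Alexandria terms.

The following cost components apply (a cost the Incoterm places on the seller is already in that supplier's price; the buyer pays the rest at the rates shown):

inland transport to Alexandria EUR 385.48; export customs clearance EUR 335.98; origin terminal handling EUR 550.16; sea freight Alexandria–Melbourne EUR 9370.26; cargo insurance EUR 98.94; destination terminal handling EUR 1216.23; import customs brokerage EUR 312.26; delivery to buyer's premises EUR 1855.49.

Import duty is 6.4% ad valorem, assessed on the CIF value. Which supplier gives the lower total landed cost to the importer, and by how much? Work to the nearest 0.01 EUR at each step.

Supplier B is cheaper by EUR 17032.29

Supplier A (FCA):
CIF value = FCA price + origin terminal + freight + insurance = 143520.62 + 550.16 + 9370.26 + 98.94 = 153539.98
Import duty = 153539.98 × 6.4% = 9826.56
Buyer bears (A): 550.16 + 9370.26 + 98.94 + 1216.23 + 312.26 + 1855.49 = 13403.34
Landed cost (A) = invoice 143520.62 + 13403.34 + duty 9826.56 = 166750.52
Supplier B (EXW):
CIF value = EXW price + inland to port + export clearance + origin terminal + freight + insurance = 126791.37 + 385.48 + 335.98 + 550.16 + 9370.26 + 98.94 = 137532.19
Import duty = 137532.19 × 6.4% = 8802.06
Buyer bears (B): 385.48 + 335.98 + 550.16 + 9370.26 + 98.94 + 1216.23 + 312.26 + 1855.49 = 14124.80
Landed cost (B) = invoice 126791.37 + 14124.80 + duty 8802.06 = 149718.23
Difference = |166750.52 − 149718.23| = 17032.29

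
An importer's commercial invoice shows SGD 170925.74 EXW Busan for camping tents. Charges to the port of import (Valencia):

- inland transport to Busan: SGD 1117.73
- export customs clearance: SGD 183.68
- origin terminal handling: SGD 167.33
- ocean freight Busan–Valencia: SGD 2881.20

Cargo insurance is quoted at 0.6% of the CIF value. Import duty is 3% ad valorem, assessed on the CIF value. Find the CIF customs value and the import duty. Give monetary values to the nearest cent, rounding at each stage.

Let C be the CIF value. C = EXW price + pre-shipment costs + freight + 0.6% × C
C − 0.6% × C = 170925.74 + 1117.73 + 183.68 + 167.33 + 2881.20
0.994 × C = 175275.68
C = 175275.68 / 0.994 = 176333.68
Insurance premium = 0.6% × 176333.68 = 1058.00
Import duty = 176333.68 × 3% = 5290.01

CIF value: SGD 176333.68; import duty: SGD 5290.01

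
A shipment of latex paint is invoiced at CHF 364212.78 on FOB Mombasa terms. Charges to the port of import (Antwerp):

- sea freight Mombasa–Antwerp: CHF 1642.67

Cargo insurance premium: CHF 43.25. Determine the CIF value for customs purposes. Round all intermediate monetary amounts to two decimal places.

CIF value: CHF 365898.70

CIF = FOB price + freight + insurance
CIF = 364212.78 + 1642.67 + 43.25 = 365898.70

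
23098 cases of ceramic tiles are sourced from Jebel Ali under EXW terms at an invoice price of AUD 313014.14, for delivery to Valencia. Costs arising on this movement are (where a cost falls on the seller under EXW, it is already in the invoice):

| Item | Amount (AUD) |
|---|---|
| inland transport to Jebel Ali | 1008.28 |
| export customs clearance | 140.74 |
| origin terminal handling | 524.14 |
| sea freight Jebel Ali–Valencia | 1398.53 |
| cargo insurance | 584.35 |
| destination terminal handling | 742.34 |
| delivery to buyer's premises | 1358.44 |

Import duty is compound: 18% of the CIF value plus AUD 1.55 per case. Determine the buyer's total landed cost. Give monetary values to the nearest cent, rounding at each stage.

Total landed cost: AUD 411573.49

EXW: the seller makes goods available at their premises; the buyer bears all onward costs.
CIF value = EXW price + inland to port + export clearance + origin terminal + freight + insurance = 313014.14 + 1008.28 + 140.74 + 524.14 + 1398.53 + 584.35 = 316670.18
Ad valorem component: 316670.18 × 18% = 57000.63
Specific component: 23098 × 1.55 = 35801.90
Import duty = 57000.63 + 35801.90 = 92802.53
Buyer bears: inland to port 1008.28 + export clearance 140.74 + origin terminal 524.14 + freight 1398.53 + insurance 584.35 + destination terminal 742.34 + delivery 1358.44 + duty 92802.53 = 98559.35
Landed cost = invoice 313014.14 + 98559.35 = 411573.49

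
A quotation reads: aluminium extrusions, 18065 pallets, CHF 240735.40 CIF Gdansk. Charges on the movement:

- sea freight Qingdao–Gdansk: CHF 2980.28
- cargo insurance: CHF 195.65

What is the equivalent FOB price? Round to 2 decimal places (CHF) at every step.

From CIF to FOB, the seller no longer bears: freight, insurance.
FOB price = 240735.40 − 2980.28 − 195.65 = 237559.47

FOB price: CHF 237559.47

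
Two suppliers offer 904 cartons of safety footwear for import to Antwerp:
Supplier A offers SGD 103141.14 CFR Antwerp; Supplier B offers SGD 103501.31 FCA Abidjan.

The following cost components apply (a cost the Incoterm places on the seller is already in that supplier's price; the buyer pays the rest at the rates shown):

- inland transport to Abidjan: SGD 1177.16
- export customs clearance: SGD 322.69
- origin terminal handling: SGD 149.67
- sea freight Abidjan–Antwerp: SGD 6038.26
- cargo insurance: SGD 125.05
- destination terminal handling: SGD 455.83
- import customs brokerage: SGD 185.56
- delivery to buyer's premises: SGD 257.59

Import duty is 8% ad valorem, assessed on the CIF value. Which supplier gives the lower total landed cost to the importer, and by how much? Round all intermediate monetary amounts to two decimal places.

Supplier A (CFR):
CIF value = CFR price + insurance = 103141.14 + 125.05 = 103266.19
Import duty = 103266.19 × 8% = 8261.30
Buyer bears (A): 125.05 + 455.83 + 185.56 + 257.59 = 1024.03
Landed cost (A) = invoice 103141.14 + 1024.03 + duty 8261.30 = 112426.47
Supplier B (FCA):
CIF value = FCA price + origin terminal + freight + insurance = 103501.31 + 149.67 + 6038.26 + 125.05 = 109814.29
Import duty = 109814.29 × 8% = 8785.14
Buyer bears (B): 149.67 + 6038.26 + 125.05 + 455.83 + 185.56 + 257.59 = 7211.96
Landed cost (B) = invoice 103501.31 + 7211.96 + duty 8785.14 = 119498.41
Difference = |112426.47 − 119498.41| = 7071.94

Supplier A is cheaper by SGD 7071.94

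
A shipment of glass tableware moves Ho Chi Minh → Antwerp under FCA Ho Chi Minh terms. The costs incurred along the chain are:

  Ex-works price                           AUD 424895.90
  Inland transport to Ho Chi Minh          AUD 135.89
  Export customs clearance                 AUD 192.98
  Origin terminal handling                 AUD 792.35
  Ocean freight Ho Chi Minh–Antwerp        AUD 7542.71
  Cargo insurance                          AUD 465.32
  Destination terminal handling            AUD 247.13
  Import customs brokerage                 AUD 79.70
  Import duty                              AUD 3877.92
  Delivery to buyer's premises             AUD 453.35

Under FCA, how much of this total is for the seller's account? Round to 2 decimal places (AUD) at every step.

Seller's account: AUD 425224.77

FCA: the seller delivers export-cleared goods to the carrier; the buyer bears costs from that point.
Seller's account: goods 424895.90 + inland to port 135.89 + export clearance 192.98 = 425224.77
Buyer's account: origin terminal 792.35 + freight 7542.71 + insurance 465.32 + destination terminal 247.13 + brokerage 79.70 + duty 3877.92 + delivery 453.35 = 13458.48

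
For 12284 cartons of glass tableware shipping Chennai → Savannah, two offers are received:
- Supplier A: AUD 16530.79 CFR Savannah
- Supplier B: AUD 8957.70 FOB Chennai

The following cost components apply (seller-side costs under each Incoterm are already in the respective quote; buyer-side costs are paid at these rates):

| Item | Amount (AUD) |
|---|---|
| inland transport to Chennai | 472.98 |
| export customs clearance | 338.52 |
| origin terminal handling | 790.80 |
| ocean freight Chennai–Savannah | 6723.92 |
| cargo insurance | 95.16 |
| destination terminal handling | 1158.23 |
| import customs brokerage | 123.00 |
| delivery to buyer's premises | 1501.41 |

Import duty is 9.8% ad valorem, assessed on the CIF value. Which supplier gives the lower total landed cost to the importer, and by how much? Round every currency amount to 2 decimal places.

Supplier B is cheaper by AUD 932.39

Supplier A (CFR):
CIF value = CFR price + insurance = 16530.79 + 95.16 = 16625.95
Import duty = 16625.95 × 9.8% = 1629.34
Buyer bears (A): 95.16 + 1158.23 + 123.00 + 1501.41 = 2877.80
Landed cost (A) = invoice 16530.79 + 2877.80 + duty 1629.34 = 21037.93
Supplier B (FOB):
CIF value = FOB price + freight + insurance = 8957.70 + 6723.92 + 95.16 = 15776.78
Import duty = 15776.78 × 9.8% = 1546.12
Buyer bears (B): 6723.92 + 95.16 + 1158.23 + 123.00 + 1501.41 = 9601.72
Landed cost (B) = invoice 8957.70 + 9601.72 + duty 1546.12 = 20105.54
Difference = |21037.93 − 20105.54| = 932.39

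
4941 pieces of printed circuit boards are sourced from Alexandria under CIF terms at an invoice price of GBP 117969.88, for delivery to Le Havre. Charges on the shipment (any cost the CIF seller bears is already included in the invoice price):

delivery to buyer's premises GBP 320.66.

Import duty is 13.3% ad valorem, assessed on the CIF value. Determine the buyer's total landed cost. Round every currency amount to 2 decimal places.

CIF: the seller pays costs through ocean freight and marine insurance to the destination port.
The CIF price already equals the CIF value: 117969.88
Import duty = 117969.88 × 13.3% = 15689.99
Buyer bears: delivery 320.66 + duty 15689.99 = 16010.65
Landed cost = invoice 117969.88 + 16010.65 = 133980.53

Total landed cost: GBP 133980.53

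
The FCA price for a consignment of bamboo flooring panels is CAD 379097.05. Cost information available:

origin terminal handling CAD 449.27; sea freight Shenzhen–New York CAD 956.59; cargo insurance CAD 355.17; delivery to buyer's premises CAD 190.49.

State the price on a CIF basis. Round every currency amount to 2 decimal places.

CIF price: CAD 380858.08

Not relevant to the conversion: delivery — on the buyer under both terms; not part of either seller's price.
From FCA to CIF, the seller additionally bears: origin terminal, freight, insurance.
CIF price = 379097.05 + 449.27 + 956.59 + 355.17 = 380858.08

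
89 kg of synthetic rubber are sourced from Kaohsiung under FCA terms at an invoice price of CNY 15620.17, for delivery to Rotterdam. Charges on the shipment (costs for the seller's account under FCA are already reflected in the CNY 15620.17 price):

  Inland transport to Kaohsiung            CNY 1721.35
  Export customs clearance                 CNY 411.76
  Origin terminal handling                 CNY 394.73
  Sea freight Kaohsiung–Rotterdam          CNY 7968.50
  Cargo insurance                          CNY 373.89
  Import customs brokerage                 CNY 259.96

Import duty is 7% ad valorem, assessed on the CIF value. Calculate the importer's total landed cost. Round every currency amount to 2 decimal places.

FCA: the seller delivers export-cleared goods to the carrier; the buyer bears costs from that point.
Already in the invoice (seller's account under FCA): inland to port, export clearance — exclude.
CIF value = FCA price + origin terminal + freight + insurance = 15620.17 + 394.73 + 7968.50 + 373.89 = 24357.29
Import duty = 24357.29 × 7% = 1705.01
Buyer bears: origin terminal 394.73 + freight 7968.50 + insurance 373.89 + brokerage 259.96 + duty 1705.01 = 10702.09
Landed cost = invoice 15620.17 + 10702.09 = 26322.26

Total landed cost: CNY 26322.26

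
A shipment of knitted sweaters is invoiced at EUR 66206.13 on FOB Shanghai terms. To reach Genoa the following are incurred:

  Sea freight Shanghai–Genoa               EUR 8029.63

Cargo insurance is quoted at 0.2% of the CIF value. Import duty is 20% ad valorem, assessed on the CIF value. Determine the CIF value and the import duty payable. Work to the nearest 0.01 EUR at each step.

CIF value: EUR 74384.53; import duty: EUR 14876.91

Let C be the CIF value. C = FOB price + freight + 0.2% × C
C − 0.2% × C = 66206.13 + 8029.63
0.998 × C = 74235.76
C = 74235.76 / 0.998 = 74384.53
Insurance premium = 0.2% × 74384.53 = 148.77
Import duty = 74384.53 × 20% = 14876.91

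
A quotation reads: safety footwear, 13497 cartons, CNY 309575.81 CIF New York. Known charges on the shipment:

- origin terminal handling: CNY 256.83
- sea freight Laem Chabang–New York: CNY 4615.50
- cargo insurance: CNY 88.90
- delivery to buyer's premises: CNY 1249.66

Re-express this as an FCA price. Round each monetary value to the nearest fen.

FCA price: CNY 304614.58

Not relevant to the conversion: delivery — on the buyer under both terms; not part of either seller's price.
From CIF to FCA, the seller no longer bears: origin terminal, freight, insurance.
FCA price = 309575.81 − 256.83 − 4615.50 − 88.90 = 304614.58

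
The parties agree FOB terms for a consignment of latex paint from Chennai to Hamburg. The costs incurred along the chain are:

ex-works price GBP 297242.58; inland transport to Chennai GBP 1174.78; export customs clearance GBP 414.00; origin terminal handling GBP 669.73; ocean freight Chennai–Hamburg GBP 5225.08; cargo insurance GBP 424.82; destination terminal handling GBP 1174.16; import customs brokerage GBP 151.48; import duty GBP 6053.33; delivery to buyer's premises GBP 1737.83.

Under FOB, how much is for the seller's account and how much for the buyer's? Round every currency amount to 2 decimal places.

Seller: GBP 299501.09; buyer: GBP 14766.70

FOB: the seller bears costs until goods are on board at the origin port; the buyer bears freight, insurance and all costs thereafter.
Seller's account: goods 297242.58 + inland to port 1174.78 + export clearance 414.00 + origin terminal 669.73 = 299501.09
Buyer's account: freight 5225.08 + insurance 424.82 + destination terminal 1174.16 + brokerage 151.48 + duty 6053.33 + delivery 1737.83 = 14766.70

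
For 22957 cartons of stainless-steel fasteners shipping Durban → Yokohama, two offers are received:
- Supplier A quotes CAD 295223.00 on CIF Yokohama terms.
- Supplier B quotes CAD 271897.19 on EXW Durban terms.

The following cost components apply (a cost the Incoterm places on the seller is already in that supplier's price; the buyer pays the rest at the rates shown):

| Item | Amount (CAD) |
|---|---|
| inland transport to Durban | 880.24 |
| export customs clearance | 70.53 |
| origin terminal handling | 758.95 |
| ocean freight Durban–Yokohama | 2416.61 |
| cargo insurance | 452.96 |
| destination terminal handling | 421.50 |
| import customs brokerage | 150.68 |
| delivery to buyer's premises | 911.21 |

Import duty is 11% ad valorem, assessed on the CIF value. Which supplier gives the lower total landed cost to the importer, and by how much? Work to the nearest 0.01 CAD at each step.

Supplier B is cheaper by CAD 20808.64

Supplier A (CIF):
The CIF price already equals the CIF value: 295223.00
Import duty = 295223.00 × 11% = 32474.53
Buyer bears (A): 421.50 + 150.68 + 911.21 = 1483.39
Landed cost (A) = invoice 295223.00 + 1483.39 + duty 32474.53 = 329180.92
Supplier B (EXW):
CIF value = EXW price + inland to port + export clearance + origin terminal + freight + insurance = 271897.19 + 880.24 + 70.53 + 758.95 + 2416.61 + 452.96 = 276476.48
Import duty = 276476.48 × 11% = 30412.41
Buyer bears (B): 880.24 + 70.53 + 758.95 + 2416.61 + 452.96 + 421.50 + 150.68 + 911.21 = 6062.68
Landed cost (B) = invoice 271897.19 + 6062.68 + duty 30412.41 = 308372.28
Difference = |329180.92 − 308372.28| = 20808.64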